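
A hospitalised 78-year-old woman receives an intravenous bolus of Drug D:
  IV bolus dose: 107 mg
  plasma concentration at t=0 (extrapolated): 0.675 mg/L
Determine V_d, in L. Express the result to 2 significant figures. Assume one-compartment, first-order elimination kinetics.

Vd = Dose / C₀ = 107.0 / 0.675 = 158.5 L

160 L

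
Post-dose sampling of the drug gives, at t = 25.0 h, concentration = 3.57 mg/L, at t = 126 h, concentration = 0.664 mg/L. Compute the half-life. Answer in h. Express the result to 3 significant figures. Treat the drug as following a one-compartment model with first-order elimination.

41.6 h

k = ln(C₁/C₂) / (t₂ − t₁) = ln(3.57/0.664) / (126 − 25.0)
  = 1.682 / 101.0 = 0.01665 h⁻¹
t½ = ln2 / k = 0.693147 / 0.01665 = 41.63 h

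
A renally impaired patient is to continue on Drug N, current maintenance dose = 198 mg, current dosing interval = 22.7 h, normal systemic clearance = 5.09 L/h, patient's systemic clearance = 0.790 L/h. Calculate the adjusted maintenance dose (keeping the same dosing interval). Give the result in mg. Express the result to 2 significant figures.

31 mg

To keep the same average steady-state level, dosing rate must scale with clearance.
CL ratio = 0.790 / 5.09 = 0.1552
New dose (same interval) = 198 × 0.1552 = 30.73 mg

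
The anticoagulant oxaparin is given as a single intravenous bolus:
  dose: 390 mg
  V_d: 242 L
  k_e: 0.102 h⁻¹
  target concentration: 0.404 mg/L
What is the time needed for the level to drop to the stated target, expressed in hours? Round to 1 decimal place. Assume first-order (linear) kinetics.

13.6 h

C₀ = Dose / Vd = 390.0 / 242 = 1.612 mg/L
t = ln(C₀ / C) / k = ln(1.612 / 0.404) / 0.1020
  = ln(3.990) / 0.1020 = 1.384 / 0.1020 = 13.57 h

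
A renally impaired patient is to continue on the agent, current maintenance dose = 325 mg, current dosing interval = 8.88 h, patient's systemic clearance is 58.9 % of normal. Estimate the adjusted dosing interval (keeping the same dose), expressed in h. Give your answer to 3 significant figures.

To keep the same average steady-state level, dosing rate must scale with clearance.
CL ratio = 58.9 / 100 = 0.5890
New interval (same dose) = 8.88 / 0.5890 = 15.08 h

15.1 h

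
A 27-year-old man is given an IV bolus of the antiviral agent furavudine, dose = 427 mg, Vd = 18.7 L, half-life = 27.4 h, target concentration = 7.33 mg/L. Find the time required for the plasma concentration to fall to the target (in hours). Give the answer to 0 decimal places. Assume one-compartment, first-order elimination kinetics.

C₀ = Dose / Vd = 427.0 / 18.7 = 22.83 mg/L
k = ln2 / t½ = 0.693147 / 27.4 = 0.02530 h⁻¹
t = ln(C₀ / C) / k = ln(22.83 / 7.33) / 0.02530
  = ln(3.115) / 0.02530 = 1.136 / 0.02530 = 44.90 h

45 h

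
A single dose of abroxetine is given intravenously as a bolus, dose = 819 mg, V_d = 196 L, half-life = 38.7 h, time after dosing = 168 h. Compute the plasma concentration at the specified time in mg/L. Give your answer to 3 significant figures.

C₀ = Dose / Vd = 819.0 / 196 = 4.179 mg/L
k = ln2 / t½ = 0.693147 / 38.7 = 0.01791 h⁻¹
C = C₀ · e^(−k·t) = 4.179 × e^(−0.01791 × 168)
  = 4.179 × 0.04935 = 0.2062 mg/L

0.206 mg/L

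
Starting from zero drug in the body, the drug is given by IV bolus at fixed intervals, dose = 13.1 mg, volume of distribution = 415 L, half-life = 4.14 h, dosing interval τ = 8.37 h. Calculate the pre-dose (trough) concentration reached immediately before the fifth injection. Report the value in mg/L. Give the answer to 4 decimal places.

0.0103 mg/L

C₀ per dose = Dose / Vd = 13.1 / 415 = 0.03157 mg/L
k = ln2 / t½ = 0.693147 / 4.14 = 0.1674 h⁻¹
Fraction remaining after one interval: r = e^(−kτ) = e^(−0.1674 × 8.37) = 0.2463
Before dose 5, 4 doses have been given (aged 1τ, 2τ, 3τ, 4τ).
C_trough = C₀ × (r + r² + … + r^4) = C₀ × r(1−r^4)/(1−r)
        = 0.03157 × 0.2463 × (1 − 0.003680) / (1 − 0.2463) = 0.01028 mg/L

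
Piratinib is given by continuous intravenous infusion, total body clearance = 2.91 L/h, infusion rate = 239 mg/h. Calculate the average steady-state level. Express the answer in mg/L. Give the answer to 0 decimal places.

At steady state Css = R₀ / CL = 239 / 2.910 = 82.13 mg/L

82 mg/L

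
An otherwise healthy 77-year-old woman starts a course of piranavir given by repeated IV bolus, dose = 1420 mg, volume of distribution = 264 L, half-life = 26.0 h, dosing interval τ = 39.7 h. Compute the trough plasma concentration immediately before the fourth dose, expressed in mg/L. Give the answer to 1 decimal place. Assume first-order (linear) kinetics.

2.7 mg/L

C₀ per dose = Dose / Vd = 1420 / 264 = 5.379 mg/L
k = ln2 / t½ = 0.693147 / 26.0 = 0.02666 h⁻¹
Fraction remaining after one interval: r = e^(−kτ) = e^(−0.02666 × 39.7) = 0.3470
Before dose 4, 3 doses have been given (aged 1τ, 2τ, 3τ).
C_trough = C₀ × (r + r² + … + r^3) = C₀ × r(1−r^3)/(1−r)
        = 5.379 × 0.3470 × (1 − 0.04178) / (1 − 0.3470) = 2.739 mg/L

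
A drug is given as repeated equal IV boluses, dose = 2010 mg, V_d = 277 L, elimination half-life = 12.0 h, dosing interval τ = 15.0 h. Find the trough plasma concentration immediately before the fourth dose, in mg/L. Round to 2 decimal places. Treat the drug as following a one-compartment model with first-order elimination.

4.87 mg/L

C₀ per dose = Dose / Vd = 2010 / 277 = 7.256 mg/L
k = ln2 / t½ = 0.693147 / 12.0 = 0.05776 h⁻¹
Fraction remaining after one interval: r = e^(−kτ) = e^(−0.05776 × 15.0) = 0.4205
Before dose 4, 3 doses have been given (aged 1τ, 2τ, 3τ).
C_trough = C₀ × (r + r² + … + r^3) = C₀ × r(1−r^3)/(1−r)
        = 7.256 × 0.4205 × (1 − 0.07435) / (1 − 0.4205) = 4.874 mg/L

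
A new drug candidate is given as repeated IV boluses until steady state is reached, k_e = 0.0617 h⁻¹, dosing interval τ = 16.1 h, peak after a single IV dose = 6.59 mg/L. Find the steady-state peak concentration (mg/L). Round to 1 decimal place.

10.5 mg/L

e^(−kτ) = e^(−0.06170 × 16.1) = 0.3703
Accumulation ratio R = 1 / (1 − e^(−kτ)) = 1 / (1 − 0.3703) = 1.588
Steady-state peak = C₀ × R = 6.59 × 1.588 = 10.46 mg/L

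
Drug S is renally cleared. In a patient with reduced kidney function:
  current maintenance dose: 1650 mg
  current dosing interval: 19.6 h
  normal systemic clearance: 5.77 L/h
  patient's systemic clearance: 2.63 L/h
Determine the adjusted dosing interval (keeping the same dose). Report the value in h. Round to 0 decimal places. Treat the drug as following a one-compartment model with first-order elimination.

To keep the same average steady-state level, dosing rate must scale with clearance.
CL ratio = 2.63 / 5.77 = 0.4558
New interval (same dose) = 19.6 / 0.4558 = 43.00 h

43 h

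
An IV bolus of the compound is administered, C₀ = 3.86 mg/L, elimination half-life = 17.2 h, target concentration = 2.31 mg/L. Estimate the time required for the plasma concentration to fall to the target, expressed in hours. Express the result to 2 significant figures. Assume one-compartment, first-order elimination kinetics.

13 h

k = ln2 / t½ = 0.693147 / 17.2 = 0.04030 h⁻¹
t = ln(C₀ / C) / k = ln(3.860 / 2.31) / 0.04030
  = ln(1.671) / 0.04030 = 0.5134 / 0.04030 = 12.74 h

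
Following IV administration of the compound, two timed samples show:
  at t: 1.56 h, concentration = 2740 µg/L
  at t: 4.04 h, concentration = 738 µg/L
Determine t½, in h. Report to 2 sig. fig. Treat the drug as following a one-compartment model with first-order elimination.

k = ln(C₁/C₂) / (t₂ − t₁) = ln(2740/738) / (4.04 − 1.56)
  = 1.312 / 2.480 = 0.5290 h⁻¹
t½ = ln2 / k = 0.693147 / 0.5290 = 1.310 h

1.3 h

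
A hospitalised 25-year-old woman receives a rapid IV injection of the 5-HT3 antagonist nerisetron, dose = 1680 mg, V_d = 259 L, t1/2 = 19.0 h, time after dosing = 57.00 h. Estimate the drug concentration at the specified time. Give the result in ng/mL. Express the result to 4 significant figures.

C₀ = Dose / Vd = 1680 / 259 = 6.486 mg/L
k = ln2 / t½ = 0.693147 / 19.0 = 0.03648 h⁻¹
t / t½ = 57.00 / 19.0 = 3 half-lives
C = C₀ × (1/2)^3 = 6.486 × 0.1250 = 0.8108 mg/L
Convert: 0.8108 mg/L × 1000 = 810.8 ng/mL

810.8 ng/mL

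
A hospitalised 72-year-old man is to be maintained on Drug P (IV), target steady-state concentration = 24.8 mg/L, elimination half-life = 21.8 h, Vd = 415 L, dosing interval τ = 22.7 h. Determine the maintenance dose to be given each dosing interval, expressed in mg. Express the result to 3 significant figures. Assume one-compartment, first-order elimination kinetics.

7430 mg

k = ln2 / t½ = 0.693147 / 21.8 = 0.03180 h⁻¹
CL = k × Vd = 0.03180 × 415 = 13.20 L/h
At steady state, Dose/τ = Css × CL.
Dose = Css × CL × τ = 24.8 × 13.20 × 22.7 = 7431 mg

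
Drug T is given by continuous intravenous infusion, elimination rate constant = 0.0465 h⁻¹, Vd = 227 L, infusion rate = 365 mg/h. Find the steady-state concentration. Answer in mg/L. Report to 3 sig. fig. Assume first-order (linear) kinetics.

CL = k × Vd = 0.04650 × 227 = 10.56 L/h
At steady state Css = R₀ / CL = 365 / 10.56 = 34.56 mg/L

34.6 mg/L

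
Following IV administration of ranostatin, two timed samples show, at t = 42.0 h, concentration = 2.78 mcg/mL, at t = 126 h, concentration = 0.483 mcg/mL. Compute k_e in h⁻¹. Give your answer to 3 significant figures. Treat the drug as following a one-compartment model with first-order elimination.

k = ln(C₁/C₂) / (t₂ − t₁) = ln(2.78/0.483) / (126 − 42.0)
  = 1.750 / 84.00 = 0.02083 h⁻¹

0.0208 h⁻¹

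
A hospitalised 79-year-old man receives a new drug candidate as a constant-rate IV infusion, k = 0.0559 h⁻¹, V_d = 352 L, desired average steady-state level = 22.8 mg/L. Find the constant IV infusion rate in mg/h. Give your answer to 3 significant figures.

449 mg/h

CL = k × Vd = 0.05590 × 352 = 19.68 L/h
At steady state, infusion rate R₀ = Css × CL = 22.8 × 19.68 = 448.7 mg/h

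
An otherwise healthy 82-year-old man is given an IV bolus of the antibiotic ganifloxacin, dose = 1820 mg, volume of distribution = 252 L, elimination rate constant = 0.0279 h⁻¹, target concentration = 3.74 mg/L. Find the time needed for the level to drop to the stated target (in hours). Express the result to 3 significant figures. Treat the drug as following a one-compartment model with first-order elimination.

C₀ = Dose / Vd = 1820 / 252 = 7.222 mg/L
t = ln(C₀ / C) / k = ln(7.222 / 3.74) / 0.02790
  = ln(1.931) / 0.02790 = 0.6580 / 0.02790 = 23.58 h

23.6 h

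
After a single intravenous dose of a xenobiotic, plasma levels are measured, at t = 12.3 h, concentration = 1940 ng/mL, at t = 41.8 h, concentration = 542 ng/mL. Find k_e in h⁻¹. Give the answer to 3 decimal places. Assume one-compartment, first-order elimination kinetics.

0.043 h⁻¹

k = ln(C₁/C₂) / (t₂ − t₁) = ln(1940/542) / (41.8 − 12.3)
  = 1.275 / 29.50 = 0.04322 h⁻¹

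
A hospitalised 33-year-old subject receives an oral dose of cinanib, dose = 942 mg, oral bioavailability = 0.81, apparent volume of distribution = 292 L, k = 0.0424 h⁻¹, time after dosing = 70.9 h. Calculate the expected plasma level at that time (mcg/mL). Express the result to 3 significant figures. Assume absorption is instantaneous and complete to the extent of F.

0.129 mcg/mL

Amount reaching circulation = F × Dose = 0.81 × 942.0 = 763.0 mg
C₀ = F·Dose / Vd = 763.0 / 292 = 2.613 mg/L
C = C₀ · e^(−k·t) = 2.613 × e^(−0.04240 × 70.9)
  = 2.613 × 0.04948 = 0.1293 mg/L
(0.1293 mg/L = 0.1293 mcg/mL)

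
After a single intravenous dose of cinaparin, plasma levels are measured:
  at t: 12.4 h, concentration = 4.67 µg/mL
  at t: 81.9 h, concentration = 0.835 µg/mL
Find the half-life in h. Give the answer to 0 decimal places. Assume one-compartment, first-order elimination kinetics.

28 h

k = ln(C₁/C₂) / (t₂ − t₁) = ln(4.67/0.835) / (81.9 − 12.4)
  = 1.721 / 69.50 = 0.02476 h⁻¹
t½ = ln2 / k = 0.693147 / 0.02476 = 27.99 h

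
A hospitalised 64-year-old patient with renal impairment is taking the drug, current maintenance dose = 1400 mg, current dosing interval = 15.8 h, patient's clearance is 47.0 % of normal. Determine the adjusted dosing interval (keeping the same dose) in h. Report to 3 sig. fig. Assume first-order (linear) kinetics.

33.6 h

To keep the same average steady-state level, dosing rate must scale with clearance.
CL ratio = 47.0 / 100 = 0.4700
New interval (same dose) = 15.8 / 0.4700 = 33.62 h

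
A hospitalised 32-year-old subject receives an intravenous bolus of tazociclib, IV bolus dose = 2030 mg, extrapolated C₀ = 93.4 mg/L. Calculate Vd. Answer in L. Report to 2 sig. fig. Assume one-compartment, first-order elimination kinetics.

Vd = Dose / C₀ = 2030 / 93.4 = 21.73 L

22 L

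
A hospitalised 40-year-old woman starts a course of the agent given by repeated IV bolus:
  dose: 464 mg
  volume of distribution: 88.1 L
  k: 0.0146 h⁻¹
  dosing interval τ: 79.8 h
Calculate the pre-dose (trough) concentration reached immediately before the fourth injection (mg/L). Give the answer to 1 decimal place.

C₀ per dose = Dose / Vd = 464 / 88.1 = 5.267 mg/L
Fraction remaining after one interval: r = e^(−kτ) = e^(−0.01460 × 79.8) = 0.3119
Before dose 4, 3 doses have been given (aged 1τ, 2τ, 3τ).
C_trough = C₀ × (r + r² + … + r^3) = C₀ × r(1−r^3)/(1−r)
        = 5.267 × 0.3119 × (1 − 0.03034) / (1 − 0.3119) = 2.315 mg/L

2.3 mg/L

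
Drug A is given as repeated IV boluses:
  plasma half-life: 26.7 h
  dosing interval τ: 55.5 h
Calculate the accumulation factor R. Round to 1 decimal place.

1.3

k = ln2 / t½ = 0.693147 / 26.7 = 0.02596 h⁻¹
e^(−kτ) = e^(−0.02596 × 55.5) = 0.2367
Accumulation ratio R = 1 / (1 − e^(−kτ)) = 1 / (1 − 0.2367) = 1.310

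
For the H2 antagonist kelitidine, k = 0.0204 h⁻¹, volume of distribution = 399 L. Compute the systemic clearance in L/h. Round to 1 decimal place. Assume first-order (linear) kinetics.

8.1 L/h

CL = k × Vd = 0.0204 × 399 = 8.140 L/h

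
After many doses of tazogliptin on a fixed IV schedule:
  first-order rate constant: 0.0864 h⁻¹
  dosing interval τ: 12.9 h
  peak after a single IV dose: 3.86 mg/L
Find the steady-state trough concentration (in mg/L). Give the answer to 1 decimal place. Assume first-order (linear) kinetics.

1.9 mg/L

e^(−kτ) = e^(−0.08640 × 12.9) = 0.3281
Accumulation ratio R = 1 / (1 − e^(−kτ)) = 1 / (1 − 0.3281) = 1.488
Steady-state trough = C₀ × R × e^(−kτ) = 3.86 × 1.488 × 0.3281 = 1.885 mg/L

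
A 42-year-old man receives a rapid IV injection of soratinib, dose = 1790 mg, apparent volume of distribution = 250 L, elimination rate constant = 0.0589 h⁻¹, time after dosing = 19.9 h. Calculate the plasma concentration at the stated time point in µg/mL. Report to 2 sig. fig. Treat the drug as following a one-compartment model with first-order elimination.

C₀ = Dose / Vd = 1790 / 250 = 7.160 mg/L
C = C₀ · e^(−k·t) = 7.160 × e^(−0.05890 × 19.9)
  = 7.160 × 0.3097 = 2.217 mg/L
(2.217 mg/L = 2.217 µg/mL)

2.2 µg/mL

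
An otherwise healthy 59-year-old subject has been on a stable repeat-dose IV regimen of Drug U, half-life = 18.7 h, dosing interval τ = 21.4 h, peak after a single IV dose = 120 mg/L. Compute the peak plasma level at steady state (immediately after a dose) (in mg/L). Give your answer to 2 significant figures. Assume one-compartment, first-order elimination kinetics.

k = ln2 / t½ = 0.693147 / 18.7 = 0.03707 h⁻¹
e^(−kτ) = e^(−0.03707 × 21.4) = 0.4524
Accumulation ratio R = 1 / (1 − e^(−kτ)) = 1 / (1 − 0.4524) = 1.826
Steady-state peak = C₀ × R = 120 × 1.826 = 219.1 mg/L

220 mg/L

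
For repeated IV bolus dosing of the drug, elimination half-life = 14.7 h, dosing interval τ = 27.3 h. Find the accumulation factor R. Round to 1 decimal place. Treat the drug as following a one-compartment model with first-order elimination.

1.4

k = ln2 / t½ = 0.693147 / 14.7 = 0.04715 h⁻¹
e^(−kτ) = e^(−0.04715 × 27.3) = 0.2760
Accumulation ratio R = 1 / (1 − e^(−kτ)) = 1 / (1 − 0.2760) = 1.381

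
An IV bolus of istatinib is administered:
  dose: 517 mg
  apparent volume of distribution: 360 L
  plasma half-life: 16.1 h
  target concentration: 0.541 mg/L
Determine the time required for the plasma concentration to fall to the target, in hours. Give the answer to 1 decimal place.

22.7 h

C₀ = Dose / Vd = 517.0 / 360 = 1.436 mg/L
k = ln2 / t½ = 0.693147 / 16.1 = 0.04305 h⁻¹
t = ln(C₀ / C) / k = ln(1.436 / 0.541) / 0.04305
  = ln(2.654) / 0.04305 = 0.9761 / 0.04305 = 22.67 h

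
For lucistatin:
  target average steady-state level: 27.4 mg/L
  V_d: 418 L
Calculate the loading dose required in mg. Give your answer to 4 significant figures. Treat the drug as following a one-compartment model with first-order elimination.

LD = Css × Vd = 27.4 × 418 = 11450 mg

11450 mg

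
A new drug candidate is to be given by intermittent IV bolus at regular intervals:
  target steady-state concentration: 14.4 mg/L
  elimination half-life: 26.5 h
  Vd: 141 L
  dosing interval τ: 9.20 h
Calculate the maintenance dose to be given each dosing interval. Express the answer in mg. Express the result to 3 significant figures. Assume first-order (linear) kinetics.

k = ln2 / t½ = 0.693147 / 26.5 = 0.02616 h⁻¹
CL = k × Vd = 0.02616 × 141 = 3.689 L/h
At steady state, Dose/τ = Css × CL.
Dose = Css × CL × τ = 14.4 × 3.689 × 9.20 = 488.7 mg

489 mg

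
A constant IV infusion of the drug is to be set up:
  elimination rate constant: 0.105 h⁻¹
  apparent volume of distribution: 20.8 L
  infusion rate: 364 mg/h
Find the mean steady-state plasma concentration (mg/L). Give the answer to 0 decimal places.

167 mg/L

CL = k × Vd = 0.1050 × 20.8 = 2.184 L/h
At steady state Css = R₀ / CL = 364 / 2.184 = 166.7 mg/L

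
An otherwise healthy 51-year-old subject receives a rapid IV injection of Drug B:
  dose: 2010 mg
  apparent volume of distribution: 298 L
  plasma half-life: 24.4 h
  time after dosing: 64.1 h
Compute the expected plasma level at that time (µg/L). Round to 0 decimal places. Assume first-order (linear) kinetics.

C₀ = Dose / Vd = 2010 / 298 = 6.745 mg/L
k = ln2 / t½ = 0.693147 / 24.4 = 0.02841 h⁻¹
C = C₀ · e^(−k·t) = 6.745 × e^(−0.02841 × 64.1)
  = 6.745 × 0.1619 = 1.092 mg/L
Convert: 1.092 mg/L × 1000 = 1092 µg/L

1092 µg/L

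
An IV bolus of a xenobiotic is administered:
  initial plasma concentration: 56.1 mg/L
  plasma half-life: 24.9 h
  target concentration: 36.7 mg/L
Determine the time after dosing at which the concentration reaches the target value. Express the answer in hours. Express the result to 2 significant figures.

15 h

k = ln2 / t½ = 0.693147 / 24.9 = 0.02784 h⁻¹
t = ln(C₀ / C) / k = ln(56.10 / 36.7) / 0.02784
  = ln(1.529) / 0.02784 = 0.4246 / 0.02784 = 15.25 h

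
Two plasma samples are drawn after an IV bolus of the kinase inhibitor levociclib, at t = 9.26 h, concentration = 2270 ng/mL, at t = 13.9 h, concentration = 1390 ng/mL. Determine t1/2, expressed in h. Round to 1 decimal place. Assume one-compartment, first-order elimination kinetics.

6.6 h

k = ln(C₁/C₂) / (t₂ − t₁) = ln(2270/1390) / (13.9 − 9.26)
  = 0.4905 / 4.640 = 0.1057 h⁻¹
t½ = ln2 / k = 0.693147 / 0.1057 = 6.558 h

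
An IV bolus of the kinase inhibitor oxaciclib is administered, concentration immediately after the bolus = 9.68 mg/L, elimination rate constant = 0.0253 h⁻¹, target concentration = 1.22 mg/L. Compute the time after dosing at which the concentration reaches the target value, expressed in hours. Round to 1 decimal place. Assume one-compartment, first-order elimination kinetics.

81.9 h

t = ln(C₀ / C) / k = ln(9.680 / 1.22) / 0.02530
  = ln(7.934) / 0.02530 = 2.071 / 0.02530 = 81.86 h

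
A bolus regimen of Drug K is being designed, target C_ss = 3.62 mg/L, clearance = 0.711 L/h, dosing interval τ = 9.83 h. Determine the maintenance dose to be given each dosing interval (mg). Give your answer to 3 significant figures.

At steady state, Dose/τ = Css × CL.
Dose = Css × CL × τ = 3.62 × 0.7110 × 9.83 = 25.30 mg

25.3 mg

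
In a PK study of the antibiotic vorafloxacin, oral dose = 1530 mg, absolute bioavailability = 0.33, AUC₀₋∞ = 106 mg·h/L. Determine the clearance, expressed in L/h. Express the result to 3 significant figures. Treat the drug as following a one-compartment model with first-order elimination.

4.76 L/h

CL = F·Dose / AUC = 0.33 × 1530 / 106 = 4.763 L/h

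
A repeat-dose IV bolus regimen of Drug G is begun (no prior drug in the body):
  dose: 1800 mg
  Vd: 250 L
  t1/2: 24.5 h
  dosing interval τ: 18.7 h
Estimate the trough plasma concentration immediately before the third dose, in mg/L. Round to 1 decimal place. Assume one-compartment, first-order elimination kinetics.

C₀ per dose = Dose / Vd = 1800 / 250 = 7.200 mg/L
k = ln2 / t½ = 0.693147 / 24.5 = 0.02829 h⁻¹
Fraction remaining after one interval: r = e^(−kτ) = e^(−0.02829 × 18.7) = 0.5892
Before dose 3, 2 doses have been given (aged 1τ, 2τ).
C_trough = C₀ × (r + r²) = 7.200 × (0.5892 + 0.3472) = 6.742 mg/L

6.7 mg/L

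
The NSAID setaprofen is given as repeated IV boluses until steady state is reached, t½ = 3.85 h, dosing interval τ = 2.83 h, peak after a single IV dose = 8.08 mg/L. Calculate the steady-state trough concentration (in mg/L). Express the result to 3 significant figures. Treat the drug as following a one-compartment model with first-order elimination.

12.2 mg/L

k = ln2 / t½ = 0.693147 / 3.85 = 0.1800 h⁻¹
e^(−kτ) = e^(−0.1800 × 2.83) = 0.6009
Accumulation ratio R = 1 / (1 − e^(−kτ)) = 1 / (1 − 0.6009) = 2.506
Steady-state trough = C₀ × R × e^(−kτ) = 8.08 × 2.506 × 0.6009 = 12.17 mg/L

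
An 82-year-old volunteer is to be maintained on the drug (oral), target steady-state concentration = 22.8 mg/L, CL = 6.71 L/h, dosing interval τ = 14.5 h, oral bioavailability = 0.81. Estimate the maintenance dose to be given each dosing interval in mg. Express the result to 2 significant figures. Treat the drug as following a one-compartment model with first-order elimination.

At steady state, F × (Dose/τ) = Css × CL.
Dose = Css × CL × τ / F = 22.8 × 6.710 × 14.5 / 0.81 = 2739 mg

2700 mg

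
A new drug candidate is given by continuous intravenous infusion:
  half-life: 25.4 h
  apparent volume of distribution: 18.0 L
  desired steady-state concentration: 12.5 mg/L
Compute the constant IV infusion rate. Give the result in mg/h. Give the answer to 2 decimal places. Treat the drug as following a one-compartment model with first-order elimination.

6.14 mg/h

k = ln2 / t½ = 0.693147 / 25.4 = 0.02729 h⁻¹
CL = k × Vd = 0.02729 × 18.0 = 0.4912 L/h
At steady state, infusion rate R₀ = Css × CL = 12.5 × 0.4912 = 6.140 mg/h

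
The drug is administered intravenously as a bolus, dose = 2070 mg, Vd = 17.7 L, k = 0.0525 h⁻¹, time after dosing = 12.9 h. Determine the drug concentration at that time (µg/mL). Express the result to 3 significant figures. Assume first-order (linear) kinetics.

59.4 µg/mL

C₀ = Dose / Vd = 2070 / 17.7 = 116.9 mg/L
C = C₀ · e^(−k·t) = 116.9 × e^(−0.05250 × 12.9)
  = 116.9 × 0.5080 = 59.39 mg/L
(59.39 mg/L = 59.39 µg/mL)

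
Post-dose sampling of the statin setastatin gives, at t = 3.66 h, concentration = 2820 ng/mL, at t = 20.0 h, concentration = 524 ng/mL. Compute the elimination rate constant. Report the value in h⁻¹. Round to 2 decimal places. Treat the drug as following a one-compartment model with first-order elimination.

0.10 h⁻¹

k = ln(C₁/C₂) / (t₂ − t₁) = ln(2820/524) / (20.0 − 3.66)
  = 1.683 / 16.34 = 0.1030 h⁻¹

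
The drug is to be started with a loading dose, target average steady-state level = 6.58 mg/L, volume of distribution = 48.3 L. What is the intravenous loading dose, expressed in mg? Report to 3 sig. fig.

318 mg

LD = Css × Vd = 6.58 × 48.3 = 317.8 mg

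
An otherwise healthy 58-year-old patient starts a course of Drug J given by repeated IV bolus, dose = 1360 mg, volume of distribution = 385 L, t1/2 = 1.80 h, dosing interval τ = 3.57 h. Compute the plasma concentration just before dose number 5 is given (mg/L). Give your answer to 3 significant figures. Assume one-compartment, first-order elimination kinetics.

C₀ per dose = Dose / Vd = 1360 / 385 = 3.532 mg/L
k = ln2 / t½ = 0.693147 / 1.80 = 0.3851 h⁻¹
Fraction remaining after one interval: r = e^(−kτ) = e^(−0.3851 × 3.57) = 0.2529
Before dose 5, 4 doses have been given (aged 1τ, 2τ, 3τ, 4τ).
C_trough = C₀ × (r + r² + … + r^4) = C₀ × r(1−r^4)/(1−r)
        = 3.532 × 0.2529 × (1 − 0.004091) / (1 − 0.2529) = 1.191 mg/L

1.19 mg/L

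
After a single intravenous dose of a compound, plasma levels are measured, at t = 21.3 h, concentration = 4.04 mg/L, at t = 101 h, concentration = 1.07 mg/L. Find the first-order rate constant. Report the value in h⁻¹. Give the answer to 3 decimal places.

0.017 h⁻¹

k = ln(C₁/C₂) / (t₂ − t₁) = ln(4.04/1.07) / (101 − 21.3)
  = 1.329 / 79.70 = 0.01668 h⁻¹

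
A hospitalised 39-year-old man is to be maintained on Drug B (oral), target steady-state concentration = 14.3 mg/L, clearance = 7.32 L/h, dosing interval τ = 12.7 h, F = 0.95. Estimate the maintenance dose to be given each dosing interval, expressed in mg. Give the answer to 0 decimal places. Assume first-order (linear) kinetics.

At steady state, F × (Dose/τ) = Css × CL.
Dose = Css × CL × τ / F = 14.3 × 7.320 × 12.7 / 0.95 = 1399 mg

1399 mg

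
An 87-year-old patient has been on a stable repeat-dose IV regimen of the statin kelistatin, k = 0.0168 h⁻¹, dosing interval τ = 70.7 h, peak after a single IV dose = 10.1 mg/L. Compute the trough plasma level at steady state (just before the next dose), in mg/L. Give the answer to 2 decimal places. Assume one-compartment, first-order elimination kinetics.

4.43 mg/L

e^(−kτ) = e^(−0.01680 × 70.7) = 0.3049
Accumulation ratio R = 1 / (1 − e^(−kτ)) = 1 / (1 − 0.3049) = 1.439
Steady-state trough = C₀ × R × e^(−kτ) = 10.1 × 1.439 × 0.3049 = 4.431 mg/L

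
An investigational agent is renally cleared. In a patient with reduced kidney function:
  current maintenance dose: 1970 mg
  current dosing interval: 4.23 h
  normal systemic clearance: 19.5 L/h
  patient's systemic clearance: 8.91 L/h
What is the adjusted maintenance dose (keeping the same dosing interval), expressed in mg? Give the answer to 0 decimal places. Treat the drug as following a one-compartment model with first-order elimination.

To keep the same average steady-state level, dosing rate must scale with clearance.
CL ratio = 8.91 / 19.5 = 0.4569
New dose (same interval) = 1970 × 0.4569 = 900.1 mg

900 mg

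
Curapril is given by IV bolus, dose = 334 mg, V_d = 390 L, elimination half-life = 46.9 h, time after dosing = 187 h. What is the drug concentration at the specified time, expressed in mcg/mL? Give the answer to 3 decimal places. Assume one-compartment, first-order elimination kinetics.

0.054 mcg/mL

C₀ = Dose / Vd = 334.0 / 390 = 0.8564 mg/L
k = ln2 / t½ = 0.693147 / 46.9 = 0.01478 h⁻¹
C = C₀ · e^(−k·t) = 0.8564 × e^(−0.01478 × 187)
  = 0.8564 × 0.06305 = 0.05400 mg/L
(0.05400 mg/L = 0.05400 mcg/mL)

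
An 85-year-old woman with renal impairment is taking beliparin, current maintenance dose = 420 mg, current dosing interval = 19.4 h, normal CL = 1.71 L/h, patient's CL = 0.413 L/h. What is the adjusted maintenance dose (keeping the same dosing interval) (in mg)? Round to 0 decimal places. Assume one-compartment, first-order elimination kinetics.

To keep the same average steady-state level, dosing rate must scale with clearance.
CL ratio = 0.413 / 1.71 = 0.2415
New dose (same interval) = 420 × 0.2415 = 101.4 mg

101 mg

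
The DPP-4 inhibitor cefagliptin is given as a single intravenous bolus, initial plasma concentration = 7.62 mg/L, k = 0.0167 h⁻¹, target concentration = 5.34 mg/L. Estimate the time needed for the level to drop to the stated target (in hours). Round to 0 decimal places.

21 h

t = ln(C₀ / C) / k = ln(7.620 / 5.34) / 0.01670
  = ln(1.427) / 0.01670 = 0.3556 / 0.01670 = 21.29 h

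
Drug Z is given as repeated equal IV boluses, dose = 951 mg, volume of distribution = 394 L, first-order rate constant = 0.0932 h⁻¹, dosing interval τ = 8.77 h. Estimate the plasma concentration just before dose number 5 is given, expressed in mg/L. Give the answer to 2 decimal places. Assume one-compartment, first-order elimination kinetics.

1.84 mg/L

C₀ per dose = Dose / Vd = 951 / 394 = 2.414 mg/L
Fraction remaining after one interval: r = e^(−kτ) = e^(−0.09320 × 8.77) = 0.4416
Before dose 5, 4 doses have been given (aged 1τ, 2τ, 3τ, 4τ).
C_trough = C₀ × (r + r² + … + r^4) = C₀ × r(1−r^4)/(1−r)
        = 2.414 × 0.4416 × (1 − 0.03803) / (1 − 0.4416) = 1.836 mg/L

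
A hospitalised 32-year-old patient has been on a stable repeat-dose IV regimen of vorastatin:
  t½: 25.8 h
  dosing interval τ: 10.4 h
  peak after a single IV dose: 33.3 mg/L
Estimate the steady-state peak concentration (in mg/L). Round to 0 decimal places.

137 mg/L

k = ln2 / t½ = 0.693147 / 25.8 = 0.02687 h⁻¹
e^(−kτ) = e^(−0.02687 × 10.4) = 0.7562
Accumulation ratio R = 1 / (1 − e^(−kτ)) = 1 / (1 − 0.7562) = 4.102
Steady-state peak = C₀ × R = 33.3 × 4.102 = 136.6 mg/L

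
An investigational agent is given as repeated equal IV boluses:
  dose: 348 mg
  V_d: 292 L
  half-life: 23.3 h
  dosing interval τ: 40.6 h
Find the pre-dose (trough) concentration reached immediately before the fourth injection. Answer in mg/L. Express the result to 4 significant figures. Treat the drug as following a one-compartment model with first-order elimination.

0.4944 mg/L

C₀ per dose = Dose / Vd = 348 / 292 = 1.192 mg/L
k = ln2 / t½ = 0.693147 / 23.3 = 0.02975 h⁻¹
Fraction remaining after one interval: r = e^(−kτ) = e^(−0.02975 × 40.6) = 0.2988
Before dose 4, 3 doses have been given (aged 1τ, 2τ, 3τ).
C_trough = C₀ × (r + r² + … + r^3) = C₀ × r(1−r^3)/(1−r)
        = 1.192 × 0.2988 × (1 − 0.02668) / (1 − 0.2988) = 0.4944 mg/L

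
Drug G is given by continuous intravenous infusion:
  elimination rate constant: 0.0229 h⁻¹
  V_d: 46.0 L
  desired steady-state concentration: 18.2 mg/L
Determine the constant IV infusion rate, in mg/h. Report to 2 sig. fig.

19 mg/h

CL = k × Vd = 0.02290 × 46.0 = 1.053 L/h
At steady state, infusion rate R₀ = Css × CL = 18.2 × 1.053 = 19.16 mg/h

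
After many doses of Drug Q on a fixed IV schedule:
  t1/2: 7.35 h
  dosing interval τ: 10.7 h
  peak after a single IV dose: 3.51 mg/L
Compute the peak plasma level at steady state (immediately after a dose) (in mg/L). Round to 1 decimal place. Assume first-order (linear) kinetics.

k = ln2 / t½ = 0.693147 / 7.35 = 0.09431 h⁻¹
e^(−kτ) = e^(−0.09431 × 10.7) = 0.3645
Accumulation ratio R = 1 / (1 − e^(−kτ)) = 1 / (1 − 0.3645) = 1.574
Steady-state peak = C₀ × R = 3.51 × 1.574 = 5.525 mg/L

5.5 mg/L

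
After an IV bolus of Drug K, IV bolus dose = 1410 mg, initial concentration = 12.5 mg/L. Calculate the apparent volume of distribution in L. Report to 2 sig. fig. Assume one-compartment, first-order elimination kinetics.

Vd = Dose / C₀ = 1410 / 12.5 = 112.8 L

110 L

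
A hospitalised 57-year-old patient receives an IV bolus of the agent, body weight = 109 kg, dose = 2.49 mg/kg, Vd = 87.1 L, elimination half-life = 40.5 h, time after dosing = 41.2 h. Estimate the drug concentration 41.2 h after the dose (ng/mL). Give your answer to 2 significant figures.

1500 ng/mL

Total dose = 2.49 × 109 = 271.4 mg
C₀ = Dose / Vd = 271.4 / 87.1 = 3.116 mg/L
k = ln2 / t½ = 0.693147 / 40.5 = 0.01711 h⁻¹
C = C₀ · e^(−k·t) = 3.116 × e^(−0.01711 × 41.2)
  = 3.116 × 0.4941 = 1.540 mg/L
Convert: 1.540 mg/L × 1000 = 1540 ng/mL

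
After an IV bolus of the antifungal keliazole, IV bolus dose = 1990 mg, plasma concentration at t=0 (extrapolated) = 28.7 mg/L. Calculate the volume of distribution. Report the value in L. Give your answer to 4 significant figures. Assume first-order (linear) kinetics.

69.34 L

Vd = Dose / C₀ = 1990 / 28.7 = 69.34 L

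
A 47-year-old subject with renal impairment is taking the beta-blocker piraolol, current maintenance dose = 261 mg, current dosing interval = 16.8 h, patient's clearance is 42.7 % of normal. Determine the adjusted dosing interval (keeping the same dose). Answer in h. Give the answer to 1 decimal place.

To keep the same average steady-state level, dosing rate must scale with clearance.
CL ratio = 42.7 / 100 = 0.4270
New interval (same dose) = 16.8 / 0.4270 = 39.34 h

39.3 h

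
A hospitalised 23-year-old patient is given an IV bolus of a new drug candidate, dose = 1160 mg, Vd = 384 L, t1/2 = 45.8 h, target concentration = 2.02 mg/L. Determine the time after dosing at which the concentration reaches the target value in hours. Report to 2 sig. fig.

C₀ = Dose / Vd = 1160 / 384 = 3.021 mg/L
k = ln2 / t½ = 0.693147 / 45.8 = 0.01513 h⁻¹
t = ln(C₀ / C) / k = ln(3.021 / 2.02) / 0.01513
  = ln(1.496) / 0.01513 = 0.4028 / 0.01513 = 26.62 h

27 h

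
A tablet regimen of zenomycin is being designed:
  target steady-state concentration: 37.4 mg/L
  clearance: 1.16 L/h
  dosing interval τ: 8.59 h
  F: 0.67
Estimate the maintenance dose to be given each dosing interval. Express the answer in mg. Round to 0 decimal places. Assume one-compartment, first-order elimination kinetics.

At steady state, F × (Dose/τ) = Css × CL.
Dose = Css × CL × τ / F = 37.4 × 1.160 × 8.59 / 0.67 = 556.2 mg

556 mg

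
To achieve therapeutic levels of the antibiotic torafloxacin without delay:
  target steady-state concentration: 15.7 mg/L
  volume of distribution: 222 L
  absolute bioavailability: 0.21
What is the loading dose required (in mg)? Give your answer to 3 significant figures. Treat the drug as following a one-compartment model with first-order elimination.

LD = Css × Vd / F = 15.7 × 222 / 0.21 = 16600 mg

16600 mg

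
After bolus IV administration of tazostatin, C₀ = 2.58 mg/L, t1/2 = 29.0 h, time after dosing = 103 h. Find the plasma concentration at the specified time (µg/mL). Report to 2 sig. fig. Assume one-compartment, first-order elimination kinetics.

k = ln2 / t½ = 0.693147 / 29.0 = 0.02390 h⁻¹
C = C₀ · e^(−k·t) = 2.580 × e^(−0.02390 × 103)
  = 2.580 × 0.08529 = 0.2200 mg/L
(0.2200 mg/L = 0.2200 µg/mL)

0.22 µg/mL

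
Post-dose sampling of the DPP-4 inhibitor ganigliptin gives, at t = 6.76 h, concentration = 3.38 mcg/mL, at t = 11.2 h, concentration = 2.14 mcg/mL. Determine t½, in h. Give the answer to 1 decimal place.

k = ln(C₁/C₂) / (t₂ − t₁) = ln(3.38/2.14) / (11.2 − 6.76)
  = 0.4571 / 4.440 = 0.1030 h⁻¹
t½ = ln2 / k = 0.693147 / 0.1030 = 6.730 h

6.7 h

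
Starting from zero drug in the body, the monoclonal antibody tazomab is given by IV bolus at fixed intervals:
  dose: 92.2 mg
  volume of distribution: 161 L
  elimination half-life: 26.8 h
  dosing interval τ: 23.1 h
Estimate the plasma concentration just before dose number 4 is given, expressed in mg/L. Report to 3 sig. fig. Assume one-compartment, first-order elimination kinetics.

0.584 mg/L

C₀ per dose = Dose / Vd = 92.2 / 161 = 0.5727 mg/L
k = ln2 / t½ = 0.693147 / 26.8 = 0.02586 h⁻¹
Fraction remaining after one interval: r = e^(−kτ) = e^(−0.02586 × 23.1) = 0.5503
Before dose 4, 3 doses have been given (aged 1τ, 2τ, 3τ).
C_trough = C₀ × (r + r² + … + r^3) = C₀ × r(1−r^3)/(1−r)
        = 0.5727 × 0.5503 × (1 − 0.1666) / (1 − 0.5503) = 0.5841 mg/L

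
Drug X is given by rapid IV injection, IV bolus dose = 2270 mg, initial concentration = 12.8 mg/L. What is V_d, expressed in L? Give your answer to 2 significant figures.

Vd = Dose / C₀ = 2270 / 12.8 = 177.3 L

180 L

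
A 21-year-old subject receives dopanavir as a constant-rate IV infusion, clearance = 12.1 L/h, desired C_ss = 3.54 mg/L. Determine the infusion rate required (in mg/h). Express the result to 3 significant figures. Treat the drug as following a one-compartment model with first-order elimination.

At steady state, infusion rate R₀ = Css × CL = 3.54 × 12.10 = 42.83 mg/h

42.8 mg/h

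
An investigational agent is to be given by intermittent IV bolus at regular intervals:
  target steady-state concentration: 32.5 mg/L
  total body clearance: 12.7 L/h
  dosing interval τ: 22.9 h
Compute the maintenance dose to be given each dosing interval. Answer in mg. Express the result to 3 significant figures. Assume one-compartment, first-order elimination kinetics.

9450 mg

At steady state, Dose/τ = Css × CL.
Dose = Css × CL × τ = 32.5 × 12.70 × 22.9 = 9452 mg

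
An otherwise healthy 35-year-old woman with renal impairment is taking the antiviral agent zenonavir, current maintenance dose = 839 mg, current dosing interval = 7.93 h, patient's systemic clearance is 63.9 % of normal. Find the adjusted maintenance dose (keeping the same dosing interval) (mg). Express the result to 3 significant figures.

To keep the same average steady-state level, dosing rate must scale with clearance.
CL ratio = 63.9 / 100 = 0.6390
New dose (same interval) = 839 × 0.6390 = 536.1 mg

536 mg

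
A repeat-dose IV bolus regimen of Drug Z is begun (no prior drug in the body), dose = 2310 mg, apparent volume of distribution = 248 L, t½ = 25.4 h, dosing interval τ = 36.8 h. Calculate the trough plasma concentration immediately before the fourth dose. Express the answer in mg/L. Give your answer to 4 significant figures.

C₀ per dose = Dose / Vd = 2310 / 248 = 9.315 mg/L
k = ln2 / t½ = 0.693147 / 25.4 = 0.02729 h⁻¹
Fraction remaining after one interval: r = e^(−kτ) = e^(−0.02729 × 36.8) = 0.3663
Before dose 4, 3 doses have been given (aged 1τ, 2τ, 3τ).
C_trough = C₀ × (r + r² + … + r^3) = C₀ × r(1−r^3)/(1−r)
        = 9.315 × 0.3663 × (1 − 0.04915) / (1 − 0.3663) = 5.120 mg/L

5.120 mg/L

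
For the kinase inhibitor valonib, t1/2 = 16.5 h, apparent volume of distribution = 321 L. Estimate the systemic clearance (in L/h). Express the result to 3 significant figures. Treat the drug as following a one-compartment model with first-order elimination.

13.5 L/h

k = ln2 / t½ = 0.693147 / 16.5 = 0.04201 h⁻¹
CL = k × Vd = 0.04201 × 321 = 13.49 L/h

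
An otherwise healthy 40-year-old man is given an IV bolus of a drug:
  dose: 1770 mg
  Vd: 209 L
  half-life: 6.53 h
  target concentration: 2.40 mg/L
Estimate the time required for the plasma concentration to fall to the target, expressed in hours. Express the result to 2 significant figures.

12 h

C₀ = Dose / Vd = 1770 / 209 = 8.469 mg/L
k = ln2 / t½ = 0.693147 / 6.53 = 0.1061 h⁻¹
t = ln(C₀ / C) / k = ln(8.469 / 2.40) / 0.1061
  = ln(3.529) / 0.1061 = 1.261 / 0.1061 = 11.89 h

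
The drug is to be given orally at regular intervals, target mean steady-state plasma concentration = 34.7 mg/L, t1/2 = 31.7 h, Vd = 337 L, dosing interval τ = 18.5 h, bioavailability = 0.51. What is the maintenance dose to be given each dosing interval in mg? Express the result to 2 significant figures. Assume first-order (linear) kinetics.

9300 mg

k = ln2 / t½ = 0.693147 / 31.7 = 0.02187 h⁻¹
CL = k × Vd = 0.02187 × 337 = 7.370 L/h
At steady state, F × (Dose/τ) = Css × CL.
Dose = Css × CL × τ / F = 34.7 × 7.370 × 18.5 / 0.51 = 9277 mg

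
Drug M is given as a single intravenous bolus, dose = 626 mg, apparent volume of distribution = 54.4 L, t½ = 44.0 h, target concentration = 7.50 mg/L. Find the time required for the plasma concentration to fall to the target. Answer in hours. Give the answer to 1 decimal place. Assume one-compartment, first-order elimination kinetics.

C₀ = Dose / Vd = 626.0 / 54.4 = 11.51 mg/L
k = ln2 / t½ = 0.693147 / 44.0 = 0.01575 h⁻¹
t = ln(C₀ / C) / k = ln(11.51 / 7.50) / 0.01575
  = ln(1.535) / 0.01575 = 0.4285 / 0.01575 = 27.21 h

27.2 h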